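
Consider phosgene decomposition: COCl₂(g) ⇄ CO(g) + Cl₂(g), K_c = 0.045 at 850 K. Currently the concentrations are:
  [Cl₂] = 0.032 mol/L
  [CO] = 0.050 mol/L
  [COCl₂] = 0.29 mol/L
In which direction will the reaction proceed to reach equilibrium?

Q_c = [CO]·[Cl₂] / [COCl₂] = (0.050)·(0.032) / (0.29) = 0.0055
Q_c = 0.0055 < K_c = 0.045, so the forward reaction proceeds.

forward (toward products)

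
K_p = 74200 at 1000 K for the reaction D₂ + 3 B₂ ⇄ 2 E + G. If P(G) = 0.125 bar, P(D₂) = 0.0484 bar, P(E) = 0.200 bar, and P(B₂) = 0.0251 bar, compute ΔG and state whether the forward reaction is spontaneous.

ΔG = -20.2 kJ/mol; the forward reaction is spontaneous

Q_p = P(E)²·P(G) / (P(D₂)·P(B₂)³) = (0.200)²·(0.125) / ((0.0484)·(0.0251)³) = 6530
ΔG = RT ln(Q_p/K_p) = (8.314 J mol⁻¹ K⁻¹)(1000 K) × ln(6530/74200)
   = (8.314 kJ/mol)(-2.430) = -20.2 kJ/mol
ΔG < 0, so the forward reaction is spontaneous (proceeds forward).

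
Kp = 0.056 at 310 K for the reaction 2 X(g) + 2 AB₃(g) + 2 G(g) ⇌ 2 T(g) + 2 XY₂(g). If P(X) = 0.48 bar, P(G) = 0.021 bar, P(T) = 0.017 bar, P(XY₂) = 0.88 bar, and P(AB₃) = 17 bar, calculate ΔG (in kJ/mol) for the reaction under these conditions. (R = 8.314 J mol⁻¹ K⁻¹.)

Qp = P(T)²·P(XY₂)² / (P(X)²·P(AB₃)²·P(G)²) = (0.017)²·(0.88)² / ((0.48)²·(17)²·(0.021)²) = 0.00762
ΔG = RT ln(Qp/Kp) = (8.314 J mol⁻¹ K⁻¹)(310 K) × ln(0.00762/0.056)
   = (2.577 kJ/mol)(-1.995) = -5.14 kJ/mol
ΔG < 0, so the forward reaction is spontaneous (proceeds forward).

ΔG = -5.14 kJ/mol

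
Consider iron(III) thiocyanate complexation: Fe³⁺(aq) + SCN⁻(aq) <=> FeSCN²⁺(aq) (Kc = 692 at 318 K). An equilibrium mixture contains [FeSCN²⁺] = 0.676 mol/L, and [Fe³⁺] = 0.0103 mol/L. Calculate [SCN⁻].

[SCN⁻] = 0.0948 mol/L

At equilibrium, Kc = [FeSCN²⁺] / ([Fe³⁺]·[SCN⁻]) = 692.
(0.676) / ((0.0103)·([SCN⁻])) = 692
[SCN⁻] = 0.0948 mol/L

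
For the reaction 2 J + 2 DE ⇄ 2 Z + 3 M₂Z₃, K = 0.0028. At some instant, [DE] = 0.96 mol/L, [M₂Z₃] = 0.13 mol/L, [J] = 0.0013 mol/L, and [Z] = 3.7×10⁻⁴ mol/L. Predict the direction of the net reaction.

Q = [Z]²·[M₂Z₃]³ / ([J]²·[DE]²) = (3.7×10⁻⁴)²·(0.13)³ / ((0.0013)²·(0.96)²) = 1.9×10⁻⁴
Q = 1.9×10⁻⁴ < K = 0.0028, so the forward reaction proceeds.

in the forward direction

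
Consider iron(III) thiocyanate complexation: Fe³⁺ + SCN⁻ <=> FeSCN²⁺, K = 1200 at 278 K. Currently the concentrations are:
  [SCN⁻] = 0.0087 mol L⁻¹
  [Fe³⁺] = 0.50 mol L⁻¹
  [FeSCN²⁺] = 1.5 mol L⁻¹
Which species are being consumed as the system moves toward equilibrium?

Q = [FeSCN²⁺] / ([Fe³⁺]·[SCN⁻]) = (1.5) / ((0.50)·(0.0087)) = 340
Q = 340 < K = 1200: net forward reaction.

Fe³⁺, SCN⁻ (reactants)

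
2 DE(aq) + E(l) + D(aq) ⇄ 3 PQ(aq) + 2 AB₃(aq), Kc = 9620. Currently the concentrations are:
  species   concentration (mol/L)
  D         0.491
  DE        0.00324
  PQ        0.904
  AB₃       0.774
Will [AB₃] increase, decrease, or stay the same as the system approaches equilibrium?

(E is a pure liquid — omitted from Qc.)
Qc = [PQ]³·[AB₃]² / ([DE]²·[D]) = (0.904)³·(0.774)² / ((0.00324)²·(0.491)) = 85900
Qc = 85900 > Kc = 9620: net reverse reaction.
AB₃ is a product, so it decreases.

decrease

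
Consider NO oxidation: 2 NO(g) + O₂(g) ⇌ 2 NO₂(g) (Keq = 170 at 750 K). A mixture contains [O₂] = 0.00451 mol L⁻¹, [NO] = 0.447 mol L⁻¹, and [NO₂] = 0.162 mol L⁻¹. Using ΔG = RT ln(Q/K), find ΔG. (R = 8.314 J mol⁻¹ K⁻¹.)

ΔG = -11.0 kJ/mol

Q = [NO₂]² / ([NO]²·[O₂]) = (0.162)² / ((0.447)²·(0.00451)) = 29.1
ΔG = RT ln(Q/Keq) = (8.314 J mol⁻¹ K⁻¹)(750 K) × ln(29.1/170)
   = (6.236 kJ/mol)(-1.765) = -11.0 kJ/mol
ΔG < 0, so the forward reaction is spontaneous (proceeds forward).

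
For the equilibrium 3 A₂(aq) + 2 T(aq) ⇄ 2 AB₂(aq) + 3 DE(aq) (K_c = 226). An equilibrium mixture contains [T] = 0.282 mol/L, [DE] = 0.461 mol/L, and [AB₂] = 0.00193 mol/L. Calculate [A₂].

At equilibrium, K_c = [AB₂]²·[DE]³ / ([A₂]³·[T]²) = 226.
(0.00193)²·(0.461)³ / (([A₂])³·(0.282)²) = 226
[A₂]³ = 2.03×10⁻⁸ ⇒ [A₂] = 0.00273 mol/L

[A₂] = 0.00273 mol/L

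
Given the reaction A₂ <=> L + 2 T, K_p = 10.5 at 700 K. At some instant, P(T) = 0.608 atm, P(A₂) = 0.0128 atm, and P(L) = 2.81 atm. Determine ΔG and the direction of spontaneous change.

ΔG = 11.9 kJ/mol; the forward reaction is non-spontaneous

Q_p = P(L)·P(T)² / P(A₂) = (2.81)·(0.608)² / (0.0128) = 81.2
ΔG = RT ln(Q_p/K_p) = (8.314 J mol⁻¹ K⁻¹)(700 K) × ln(81.2/10.5)
   = (5.820 kJ/mol)(2.046) = 11.9 kJ/mol
ΔG > 0, so the forward reaction is non-spontaneous (proceeds in reverse).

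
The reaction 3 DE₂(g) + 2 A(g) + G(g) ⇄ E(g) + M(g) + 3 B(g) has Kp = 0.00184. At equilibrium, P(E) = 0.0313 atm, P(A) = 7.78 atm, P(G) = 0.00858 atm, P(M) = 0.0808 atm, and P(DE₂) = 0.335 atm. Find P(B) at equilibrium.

At equilibrium, Kp = P(E)·P(M)·P(B)³ / (P(DE₂)³·P(A)²·P(G)) = 0.00184.
(0.0313)·(0.0808)·(P(B))³ / ((0.335)³·(7.78)²·(0.00858)) = 0.00184
P(B)³ = 0.0142 ⇒ P(B) = 0.242 atm

P(B) = 0.242 atm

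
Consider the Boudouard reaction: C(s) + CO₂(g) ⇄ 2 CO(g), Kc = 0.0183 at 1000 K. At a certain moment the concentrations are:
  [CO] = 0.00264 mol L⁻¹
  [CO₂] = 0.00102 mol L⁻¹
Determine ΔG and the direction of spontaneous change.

(C is a pure solid — omitted from Qc.)
Qc = [CO]² / [CO₂] = (0.00264)² / (0.00102) = 0.00683
ΔG = RT ln(Qc/Kc) = (8.314 J mol⁻¹ K⁻¹)(1000 K) × ln(0.00683/0.0183)
   = (8.314 kJ/mol)(-0.9856) = -8.19 kJ/mol
ΔG < 0, so the forward reaction is spontaneous (proceeds forward).

ΔG = -8.19 kJ/mol; the forward reaction is spontaneous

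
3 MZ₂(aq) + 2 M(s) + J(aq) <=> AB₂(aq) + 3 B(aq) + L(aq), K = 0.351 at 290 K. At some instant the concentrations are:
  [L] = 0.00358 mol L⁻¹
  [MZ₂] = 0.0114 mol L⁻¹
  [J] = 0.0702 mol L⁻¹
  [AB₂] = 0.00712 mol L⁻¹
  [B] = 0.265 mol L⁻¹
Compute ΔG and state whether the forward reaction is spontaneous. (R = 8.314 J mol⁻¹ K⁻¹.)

ΔG = 6.18 kJ/mol; the forward reaction is non-spontaneous

(M is a pure solid — omitted from Q.)
Q = [AB₂]·[B]³·[L] / ([MZ₂]³·[J]) = (0.00712)·(0.265)³·(0.00358) / ((0.0114)³·(0.0702)) = 4.56
ΔG = RT ln(Q/K) = (8.314 J mol⁻¹ K⁻¹)(290 K) × ln(4.56/0.351)
   = (2.411 kJ/mol)(2.564) = 6.18 kJ/mol
ΔG > 0, so the forward reaction is non-spontaneous (proceeds in reverse).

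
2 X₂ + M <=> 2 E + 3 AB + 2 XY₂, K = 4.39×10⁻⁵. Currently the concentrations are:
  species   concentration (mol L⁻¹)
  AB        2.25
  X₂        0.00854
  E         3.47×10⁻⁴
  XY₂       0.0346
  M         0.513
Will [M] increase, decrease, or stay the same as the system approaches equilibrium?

stay the same

Q = [E]²·[AB]³·[XY₂]² / ([X₂]²·[M]) = (3.47×10⁻⁴)²·(2.25)³·(0.0346)² / ((0.00854)²·(0.513)) = 4.39×10⁻⁵
Q = 4.39×10⁻⁵ = K; the system is at equilibrium.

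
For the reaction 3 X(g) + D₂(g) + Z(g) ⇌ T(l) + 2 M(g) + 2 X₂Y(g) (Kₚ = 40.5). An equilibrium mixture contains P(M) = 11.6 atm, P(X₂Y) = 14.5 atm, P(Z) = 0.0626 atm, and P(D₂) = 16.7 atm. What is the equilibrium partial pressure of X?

(T is a pure liquid — omitted from Kₚ.)
At equilibrium, Kₚ = P(M)²·P(X₂Y)² / (P(X)³·P(D₂)·P(Z)) = 40.5.
(11.6)²·(14.5)² / ((P(X))³·(16.7)·(0.0626)) = 40.5
P(X)³ = 668 ⇒ P(X) = 8.74 atm

P(X) = 8.74 atm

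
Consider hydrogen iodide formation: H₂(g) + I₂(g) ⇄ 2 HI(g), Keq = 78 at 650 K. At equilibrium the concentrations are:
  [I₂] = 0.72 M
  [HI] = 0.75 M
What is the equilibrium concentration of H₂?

At equilibrium, Keq = [HI]² / ([H₂]·[I₂]) = 78.
(0.75)² / (([H₂])·(0.72)) = 78
[H₂] = 0.0100 = 0.010 M

[H₂] = 0.010 M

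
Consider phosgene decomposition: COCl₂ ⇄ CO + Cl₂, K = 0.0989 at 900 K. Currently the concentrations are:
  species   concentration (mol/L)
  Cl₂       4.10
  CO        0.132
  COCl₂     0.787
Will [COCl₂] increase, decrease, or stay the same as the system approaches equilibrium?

increase

Q = [CO]·[Cl₂] / [COCl₂] = (0.132)·(4.10) / (0.787) = 0.688
Q = 0.688 > K = 0.0989: net reverse reaction.
COCl₂ is a reactant, so it increases.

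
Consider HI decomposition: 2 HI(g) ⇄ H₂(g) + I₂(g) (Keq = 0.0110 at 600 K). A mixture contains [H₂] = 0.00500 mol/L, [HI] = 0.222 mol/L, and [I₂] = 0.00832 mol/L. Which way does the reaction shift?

forward (toward products)

Q = [H₂]·[I₂] / [HI]² = (0.00500)·(0.00832) / (0.222)² = 8.44e-4
Q = 8.44e-4 < Keq = 0.0110, so the forward reaction proceeds.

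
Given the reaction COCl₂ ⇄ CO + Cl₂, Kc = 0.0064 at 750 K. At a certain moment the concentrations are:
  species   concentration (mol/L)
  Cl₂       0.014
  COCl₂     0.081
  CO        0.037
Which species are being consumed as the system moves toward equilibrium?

none (at equilibrium)

Qc = [CO]·[Cl₂] / [COCl₂] = (0.037)·(0.014) / (0.081) = 0.0064
Qc = 0.0064 = Kc; the system is at equilibrium.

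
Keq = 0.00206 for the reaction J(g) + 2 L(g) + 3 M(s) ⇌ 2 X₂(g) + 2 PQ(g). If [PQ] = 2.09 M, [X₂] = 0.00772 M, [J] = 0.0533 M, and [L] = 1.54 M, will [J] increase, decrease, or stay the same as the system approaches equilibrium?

stay the same

(M is a pure solid — omitted from Q.)
Q = [X₂]²·[PQ]² / ([J]·[L]²) = (0.00772)²·(2.09)² / ((0.0533)·(1.54)²) = 0.00206
Q = 0.00206 = Keq; the system is at equilibrium.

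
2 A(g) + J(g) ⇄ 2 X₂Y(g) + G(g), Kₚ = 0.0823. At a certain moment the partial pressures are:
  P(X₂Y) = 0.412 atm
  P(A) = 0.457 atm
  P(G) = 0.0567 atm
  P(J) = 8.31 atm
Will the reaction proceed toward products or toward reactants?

Qₚ = P(X₂Y)²·P(G) / (P(A)²·P(J)) = (0.412)²·(0.0567) / ((0.457)²·(8.31)) = 0.00555
Qₚ = 0.00555 < Kₚ = 0.0823, so the forward reaction proceeds.

in the forward direction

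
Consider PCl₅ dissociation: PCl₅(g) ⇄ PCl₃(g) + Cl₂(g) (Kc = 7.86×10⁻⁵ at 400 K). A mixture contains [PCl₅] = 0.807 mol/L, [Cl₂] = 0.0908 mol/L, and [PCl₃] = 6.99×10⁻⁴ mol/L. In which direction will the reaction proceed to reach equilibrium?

Qc = [PCl₃]·[Cl₂] / [PCl₅] = (6.99×10⁻⁴)·(0.0908) / (0.807) = 7.86×10⁻⁵
Qc = 7.86×10⁻⁵ = Kc, so the system is already at equilibrium.

at equilibrium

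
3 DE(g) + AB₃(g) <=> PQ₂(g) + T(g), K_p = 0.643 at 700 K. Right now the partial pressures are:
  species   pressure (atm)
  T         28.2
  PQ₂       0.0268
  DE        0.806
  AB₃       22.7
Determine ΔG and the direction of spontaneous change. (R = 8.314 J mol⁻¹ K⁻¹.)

ΔG = -13.5 kJ/mol; the forward reaction is spontaneous

Q_p = P(PQ₂)·P(T) / (P(DE)³·P(AB₃)) = (0.0268)·(28.2) / ((0.806)³·(22.7)) = 0.0636
ΔG = RT ln(Q_p/K_p) = (8.314 J mol⁻¹ K⁻¹)(700 K) × ln(0.0636/0.643)
   = (5.820 kJ/mol)(-2.314) = -13.5 kJ/mol
ΔG < 0, so the forward reaction is spontaneous (proceeds forward).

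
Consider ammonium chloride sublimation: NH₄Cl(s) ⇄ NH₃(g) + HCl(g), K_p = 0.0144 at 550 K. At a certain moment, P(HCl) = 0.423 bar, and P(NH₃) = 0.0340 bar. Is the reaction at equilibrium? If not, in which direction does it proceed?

(NH₄Cl is a pure solid — omitted from Q_p.)
Q_p = P(NH₃)·P(HCl) = (0.0340)·(0.423) = 0.0144
Q_p = 0.0144 = K_p, so the system is already at equilibrium.

no net change (already at equilibrium)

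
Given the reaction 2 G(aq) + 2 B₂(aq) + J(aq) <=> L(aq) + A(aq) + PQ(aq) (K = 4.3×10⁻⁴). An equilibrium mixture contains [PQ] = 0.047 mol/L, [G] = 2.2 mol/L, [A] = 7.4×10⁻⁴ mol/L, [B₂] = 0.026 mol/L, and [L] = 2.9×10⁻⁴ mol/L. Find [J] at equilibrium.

At equilibrium, K = [L]·[A]·[PQ] / ([G]²·[B₂]²·[J]) = 4.3×10⁻⁴.
(2.9×10⁻⁴)·(7.4×10⁻⁴)·(0.047) / ((2.2)²·(0.026)²·([J])) = 4.3×10⁻⁴
[J] = 0.00717 = 0.0072 mol/L

[J] = 0.0072 mol/L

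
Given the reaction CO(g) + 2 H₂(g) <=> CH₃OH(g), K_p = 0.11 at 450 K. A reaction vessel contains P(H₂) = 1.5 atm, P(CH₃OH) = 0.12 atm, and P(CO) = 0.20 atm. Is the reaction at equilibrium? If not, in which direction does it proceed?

reverse (toward reactants)

Q_p = P(CH₃OH) / (P(CO)·P(H₂)²) = (0.12) / ((0.20)·(1.5)²) = 0.27
Q_p = 0.27 > K_p = 0.11, so the reverse reaction proceeds.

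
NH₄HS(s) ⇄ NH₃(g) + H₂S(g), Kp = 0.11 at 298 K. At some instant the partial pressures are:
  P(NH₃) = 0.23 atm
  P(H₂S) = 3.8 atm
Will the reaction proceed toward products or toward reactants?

reverse (toward reactants)

(NH₄HS is a pure solid — omitted from Qp.)
Qp = P(NH₃)·P(H₂S) = (0.23)·(3.8) = 0.87
Qp = 0.87 > Kp = 0.11, so the reverse reaction proceeds.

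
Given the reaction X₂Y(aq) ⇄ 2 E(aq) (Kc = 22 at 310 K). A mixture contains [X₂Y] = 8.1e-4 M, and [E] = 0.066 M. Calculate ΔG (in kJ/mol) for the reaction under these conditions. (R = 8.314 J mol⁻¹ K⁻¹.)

Qc = [E]² / [X₂Y] = (0.066)² / (8.1e-4) = 5.38
ΔG = RT ln(Qc/Kc) = (8.314 J mol⁻¹ K⁻¹)(310 K) × ln(5.38/22)
   = (2.577 kJ/mol)(-1.408) = -3.63 kJ/mol
ΔG < 0, so the forward reaction is spontaneous (proceeds forward).

ΔG = -3.63 kJ/mol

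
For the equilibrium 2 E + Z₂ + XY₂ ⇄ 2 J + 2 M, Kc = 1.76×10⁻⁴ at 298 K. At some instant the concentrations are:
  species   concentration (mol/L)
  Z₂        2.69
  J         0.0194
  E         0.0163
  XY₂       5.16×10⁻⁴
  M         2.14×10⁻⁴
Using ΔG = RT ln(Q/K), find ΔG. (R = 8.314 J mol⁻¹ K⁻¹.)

Qc = [J]²·[M]² / ([E]²·[Z₂]·[XY₂]) = (0.0194)²·(2.14×10⁻⁴)² / ((0.0163)²·(2.69)·(5.16×10⁻⁴)) = 4.67×10⁻⁵
ΔG = RT ln(Qc/Kc) = (8.314 J mol⁻¹ K⁻¹)(298 K) × ln(4.67×10⁻⁵/1.76×10⁻⁴)
   = (2.478 kJ/mol)(-1.327) = -3.29 kJ/mol
ΔG < 0, so the forward reaction is spontaneous (proceeds forward).

ΔG = -3.29 kJ/mol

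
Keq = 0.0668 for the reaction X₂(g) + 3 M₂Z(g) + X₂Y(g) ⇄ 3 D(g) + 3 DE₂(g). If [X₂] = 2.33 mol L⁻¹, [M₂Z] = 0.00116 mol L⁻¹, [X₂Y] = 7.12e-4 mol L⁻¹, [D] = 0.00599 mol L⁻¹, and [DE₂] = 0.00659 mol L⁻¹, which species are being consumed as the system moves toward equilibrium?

X₂, M₂Z, X₂Y (reactants)

Q = [D]³·[DE₂]³ / ([X₂]·[M₂Z]³·[X₂Y]) = (0.00599)³·(0.00659)³ / ((2.33)·(0.00116)³·(7.12e-4)) = 0.0238
Q = 0.0238 < Keq = 0.0668: net forward reaction.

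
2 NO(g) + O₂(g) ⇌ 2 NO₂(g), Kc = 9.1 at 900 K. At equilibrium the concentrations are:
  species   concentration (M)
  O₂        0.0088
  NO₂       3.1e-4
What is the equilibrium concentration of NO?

[NO] = 0.0011 M

At equilibrium, Kc = [NO₂]² / ([NO]²·[O₂]) = 9.1.
(3.1e-4)² / (([NO])²·(0.0088)) = 9.1
[NO]² = 1.20e-6 ⇒ [NO] = 0.0011 M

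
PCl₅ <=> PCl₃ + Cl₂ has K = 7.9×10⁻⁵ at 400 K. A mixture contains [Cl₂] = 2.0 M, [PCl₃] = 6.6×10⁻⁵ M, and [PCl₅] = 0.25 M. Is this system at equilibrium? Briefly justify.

Q = [PCl₃]·[Cl₂] / [PCl₅] = (6.6×10⁻⁵)·(2.0) / (0.25) = 5.3×10⁻⁴
Q = 5.3×10⁻⁴ > K = 7.9×10⁻⁵: net reverse reaction.

no; Q > K, reaction proceeds in reverse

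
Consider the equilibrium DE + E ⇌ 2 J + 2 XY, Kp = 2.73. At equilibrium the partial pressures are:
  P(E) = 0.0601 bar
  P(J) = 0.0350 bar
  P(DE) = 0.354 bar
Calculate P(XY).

P(XY) = 6.89 bar

At equilibrium, Kp = P(J)²·P(XY)² / (P(DE)·P(E)) = 2.73.
(0.0350)²·(P(XY))² / ((0.354)·(0.0601)) = 2.73
P(XY)² = 47.4 ⇒ P(XY) = 6.89 bar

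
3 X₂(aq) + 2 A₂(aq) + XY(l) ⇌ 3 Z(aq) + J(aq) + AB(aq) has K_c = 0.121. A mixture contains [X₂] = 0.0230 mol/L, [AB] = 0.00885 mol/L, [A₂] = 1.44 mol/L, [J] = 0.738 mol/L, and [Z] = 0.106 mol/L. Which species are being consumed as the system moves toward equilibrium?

(XY is a pure liquid — omitted from Q_c.)
Q_c = [Z]³·[J]·[AB] / ([X₂]³·[A₂]²) = (0.106)³·(0.738)·(0.00885) / ((0.0230)³·(1.44)²) = 0.308
Q_c = 0.308 > K_c = 0.121: net reverse reaction.

Z, J, AB (products)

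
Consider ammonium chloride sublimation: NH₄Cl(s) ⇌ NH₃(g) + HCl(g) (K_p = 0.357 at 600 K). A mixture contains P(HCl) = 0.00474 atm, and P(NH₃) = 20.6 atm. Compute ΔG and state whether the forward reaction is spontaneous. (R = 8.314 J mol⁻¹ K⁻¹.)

(NH₄Cl is a pure solid — omitted from Q_p.)
Q_p = P(NH₃)·P(HCl) = (20.6)·(0.00474) = 0.0976
ΔG = RT ln(Q_p/K_p) = (8.314 J mol⁻¹ K⁻¹)(600 K) × ln(0.0976/0.357)
   = (4.988 kJ/mol)(-1.297) = -6.47 kJ/mol
ΔG < 0, so the forward reaction is spontaneous (proceeds forward).

ΔG = -6.47 kJ/mol; the forward reaction is spontaneous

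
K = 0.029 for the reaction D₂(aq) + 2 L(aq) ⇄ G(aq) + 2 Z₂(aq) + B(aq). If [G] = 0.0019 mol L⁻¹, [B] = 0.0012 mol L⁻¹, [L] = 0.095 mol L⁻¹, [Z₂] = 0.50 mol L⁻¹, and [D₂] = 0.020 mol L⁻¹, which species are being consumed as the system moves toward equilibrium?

D₂, L (reactants)

Q = [G]·[Z₂]²·[B] / ([D₂]·[L]²) = (0.0019)·(0.50)²·(0.0012) / ((0.020)·(0.095)²) = 0.0032
Q = 0.0032 < K = 0.029: net forward reaction.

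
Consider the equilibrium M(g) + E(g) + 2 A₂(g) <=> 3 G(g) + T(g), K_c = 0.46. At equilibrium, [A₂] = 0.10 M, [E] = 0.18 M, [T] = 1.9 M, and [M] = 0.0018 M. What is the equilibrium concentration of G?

At equilibrium, K_c = [G]³·[T] / ([M]·[E]·[A₂]²) = 0.46.
([G])³·(1.9) / ((0.0018)·(0.18)·(0.10)²) = 0.46
[G]³ = 7.84×10⁻⁷ ⇒ [G] = 0.0092 M

[G] = 0.0092 M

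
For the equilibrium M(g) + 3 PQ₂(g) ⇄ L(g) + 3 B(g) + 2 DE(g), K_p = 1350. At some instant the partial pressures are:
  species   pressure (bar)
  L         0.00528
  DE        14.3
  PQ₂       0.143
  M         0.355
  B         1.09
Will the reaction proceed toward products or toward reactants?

Q_p = P(L)·P(B)³·P(DE)² / (P(M)·P(PQ₂)³) = (0.00528)·(1.09)³·(14.3)² / ((0.355)·(0.143)³) = 1350
Q_p = 1350 = K_p, so the system is already at equilibrium.

no net change (already at equilibrium)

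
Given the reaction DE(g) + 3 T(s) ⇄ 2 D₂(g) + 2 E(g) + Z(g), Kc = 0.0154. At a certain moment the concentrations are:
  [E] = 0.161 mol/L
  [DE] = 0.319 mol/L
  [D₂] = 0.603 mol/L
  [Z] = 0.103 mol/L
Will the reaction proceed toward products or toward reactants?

(T is a pure solid — omitted from Qc.)
Qc = [D₂]²·[E]²·[Z] / [DE] = (0.603)²·(0.161)²·(0.103) / (0.319) = 0.00304
Qc = 0.00304 < Kc = 0.0154, so the forward reaction proceeds.

forward (toward products)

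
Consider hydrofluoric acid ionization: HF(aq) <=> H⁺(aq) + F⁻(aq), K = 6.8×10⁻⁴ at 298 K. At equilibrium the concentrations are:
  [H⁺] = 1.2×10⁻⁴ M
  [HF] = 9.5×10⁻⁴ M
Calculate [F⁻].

At equilibrium, K = [H⁺]·[F⁻] / [HF] = 6.8×10⁻⁴.
(1.2×10⁻⁴)·([F⁻]) / (9.5×10⁻⁴) = 6.8×10⁻⁴
[F⁻] = 0.00538 = 0.0054 M

[F⁻] = 0.0054 M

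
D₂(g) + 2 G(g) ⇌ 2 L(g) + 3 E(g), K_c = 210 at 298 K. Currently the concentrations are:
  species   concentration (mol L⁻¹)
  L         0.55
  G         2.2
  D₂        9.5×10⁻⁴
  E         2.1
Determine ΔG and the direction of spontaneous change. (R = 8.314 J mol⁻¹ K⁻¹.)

ΔG = 2.64 kJ/mol; the forward reaction is non-spontaneous

Q_c = [L]²·[E]³ / ([D₂]·[G]²) = (0.55)²·(2.1)³ / ((9.5×10⁻⁴)·(2.2)²) = 609
ΔG = RT ln(Q_c/K_c) = (8.314 J mol⁻¹ K⁻¹)(298 K) × ln(609/210)
   = (2.478 kJ/mol)(1.065) = 2.64 kJ/mol
ΔG > 0, so the forward reaction is non-spontaneous (proceeds in reverse).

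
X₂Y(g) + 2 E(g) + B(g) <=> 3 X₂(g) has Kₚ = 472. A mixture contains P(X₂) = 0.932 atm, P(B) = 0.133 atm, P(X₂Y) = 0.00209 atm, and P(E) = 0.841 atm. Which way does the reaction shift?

in the reverse direction

Qₚ = P(X₂)³ / (P(X₂Y)·P(E)²·P(B)) = (0.932)³ / ((0.00209)·(0.841)²·(0.133)) = 4120
Qₚ = 4120 > Kₚ = 472, so the reverse reaction proceeds.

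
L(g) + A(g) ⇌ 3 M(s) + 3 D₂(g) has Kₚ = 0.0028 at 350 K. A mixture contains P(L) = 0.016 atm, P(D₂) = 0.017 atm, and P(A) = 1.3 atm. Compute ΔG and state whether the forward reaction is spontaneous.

ΔG = -7.20 kJ/mol; the forward reaction is spontaneous

(M is a pure solid — omitted from Qₚ.)
Qₚ = P(D₂)³ / (P(L)·P(A)) = (0.017)³ / ((0.016)·(1.3)) = 2.36×10⁻⁴
ΔG = RT ln(Qₚ/Kₚ) = (8.314 J mol⁻¹ K⁻¹)(350 K) × ln(2.36×10⁻⁴/0.0028)
   = (2.910 kJ/mol)(-2.474) = -7.20 kJ/mol
ΔG < 0, so the forward reaction is spontaneous (proceeds forward).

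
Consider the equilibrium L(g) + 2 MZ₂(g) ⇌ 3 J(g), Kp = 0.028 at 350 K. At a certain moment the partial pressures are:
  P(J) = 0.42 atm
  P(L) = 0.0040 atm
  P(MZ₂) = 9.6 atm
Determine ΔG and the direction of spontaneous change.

Qp = P(J)³ / (P(L)·P(MZ₂)²) = (0.42)³ / ((0.0040)·(9.6)²) = 0.201
ΔG = RT ln(Qp/Kp) = (8.314 J mol⁻¹ K⁻¹)(350 K) × ln(0.201/0.028)
   = (2.910 kJ/mol)(1.971) = 5.74 kJ/mol
ΔG > 0, so the forward reaction is non-spontaneous (proceeds in reverse).

ΔG = 5.74 kJ/mol; the forward reaction is non-spontaneous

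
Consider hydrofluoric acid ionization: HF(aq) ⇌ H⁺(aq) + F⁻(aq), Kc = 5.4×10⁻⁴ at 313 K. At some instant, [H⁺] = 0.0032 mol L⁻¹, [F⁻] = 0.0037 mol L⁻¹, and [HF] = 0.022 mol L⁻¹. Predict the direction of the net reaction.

neither direction; the system is at equilibrium

Qc = [H⁺]·[F⁻] / [HF] = (0.0032)·(0.0037) / (0.022) = 5.4×10⁻⁴
Qc = 5.4×10⁻⁴ = Kc, so the system is already at equilibrium.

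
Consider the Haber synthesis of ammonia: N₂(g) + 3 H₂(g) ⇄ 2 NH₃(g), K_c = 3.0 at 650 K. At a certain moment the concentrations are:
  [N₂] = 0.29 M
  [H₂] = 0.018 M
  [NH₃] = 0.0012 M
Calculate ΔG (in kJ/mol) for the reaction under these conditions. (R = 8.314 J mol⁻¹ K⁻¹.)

Q_c = [NH₃]² / ([N₂]·[H₂]³) = (0.0012)² / ((0.29)·(0.018)³) = 0.851
ΔG = RT ln(Q_c/K_c) = (8.314 J mol⁻¹ K⁻¹)(650 K) × ln(0.851/3.0)
   = (5.404 kJ/mol)(-1.260) = -6.81 kJ/mol
ΔG < 0, so the forward reaction is spontaneous (proceeds forward).

ΔG = -6.81 kJ/mol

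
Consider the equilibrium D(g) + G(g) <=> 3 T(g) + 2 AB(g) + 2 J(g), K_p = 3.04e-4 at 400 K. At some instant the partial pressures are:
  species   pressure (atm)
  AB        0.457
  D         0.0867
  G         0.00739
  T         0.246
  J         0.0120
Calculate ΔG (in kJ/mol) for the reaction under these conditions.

ΔG = 2.77 kJ/mol

Q_p = P(T)³·P(AB)²·P(J)² / (P(D)·P(G)) = (0.246)³·(0.457)²·(0.0120)² / ((0.0867)·(0.00739)) = 6.99e-4
ΔG = RT ln(Q_p/K_p) = (8.314 J mol⁻¹ K⁻¹)(400 K) × ln(6.99e-4/3.04e-4)
   = (3.326 kJ/mol)(0.8326) = 2.77 kJ/mol
ΔG > 0, so the forward reaction is non-spontaneous (proceeds in reverse).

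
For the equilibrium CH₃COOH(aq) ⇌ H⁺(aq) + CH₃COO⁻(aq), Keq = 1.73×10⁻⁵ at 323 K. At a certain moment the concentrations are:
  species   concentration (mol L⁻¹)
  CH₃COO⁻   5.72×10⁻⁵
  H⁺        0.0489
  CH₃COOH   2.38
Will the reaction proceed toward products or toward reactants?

Q = [H⁺]·[CH₃COO⁻] / [CH₃COOH] = (0.0489)·(5.72×10⁻⁵) / (2.38) = 1.18×10⁻⁶
Q = 1.18×10⁻⁶ < Keq = 1.73×10⁻⁵, so the forward reaction proceeds.

forward (toward products)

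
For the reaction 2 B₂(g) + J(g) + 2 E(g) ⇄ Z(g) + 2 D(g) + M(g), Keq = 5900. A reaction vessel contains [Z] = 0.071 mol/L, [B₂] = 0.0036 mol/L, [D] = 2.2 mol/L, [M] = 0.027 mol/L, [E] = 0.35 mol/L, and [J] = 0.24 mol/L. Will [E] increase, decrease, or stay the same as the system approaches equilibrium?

increase

Q = [Z]·[D]²·[M] / ([B₂]²·[J]·[E]²) = (0.071)·(2.2)²·(0.027) / ((0.0036)²·(0.24)·(0.35)²) = 24000
Q = 24000 > Keq = 5900: net reverse reaction.
E is a reactant, so it increases.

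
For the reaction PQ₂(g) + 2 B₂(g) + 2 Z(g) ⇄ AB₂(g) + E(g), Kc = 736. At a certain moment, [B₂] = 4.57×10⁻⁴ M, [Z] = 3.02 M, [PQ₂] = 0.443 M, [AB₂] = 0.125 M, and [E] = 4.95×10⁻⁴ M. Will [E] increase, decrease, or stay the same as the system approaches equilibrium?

increase

Qc = [AB₂]·[E] / ([PQ₂]·[B₂]²·[Z]²) = (0.125)·(4.95×10⁻⁴) / ((0.443)·(4.57×10⁻⁴)²·(3.02)²) = 73.3
Qc = 73.3 < Kc = 736: net forward reaction.
E is a product, so it increases.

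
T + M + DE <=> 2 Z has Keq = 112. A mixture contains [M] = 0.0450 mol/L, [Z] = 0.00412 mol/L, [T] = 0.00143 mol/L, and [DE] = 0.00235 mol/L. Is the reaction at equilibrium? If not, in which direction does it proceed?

Q = [Z]² / ([T]·[M]·[DE]) = (0.00412)² / ((0.00143)·(0.0450)·(0.00235)) = 112
Q = 112 = Keq, so the system is already at equilibrium.

no net change (already at equilibrium)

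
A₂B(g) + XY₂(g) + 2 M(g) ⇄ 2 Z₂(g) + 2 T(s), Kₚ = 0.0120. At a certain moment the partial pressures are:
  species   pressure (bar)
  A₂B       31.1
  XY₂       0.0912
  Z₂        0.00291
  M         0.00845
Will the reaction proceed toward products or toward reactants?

in the reverse direction

(T is a pure solid — omitted from Qₚ.)
Qₚ = P(Z₂)² / (P(A₂B)·P(XY₂)·P(M)²) = (0.00291)² / ((31.1)·(0.0912)·(0.00845)²) = 0.0418
Qₚ = 0.0418 > Kₚ = 0.0120, so the reverse reaction proceeds.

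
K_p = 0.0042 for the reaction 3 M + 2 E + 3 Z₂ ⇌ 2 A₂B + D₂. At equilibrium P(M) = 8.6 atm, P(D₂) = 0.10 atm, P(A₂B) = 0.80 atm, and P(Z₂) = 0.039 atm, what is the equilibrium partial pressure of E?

At equilibrium, K_p = P(A₂B)²·P(D₂) / (P(M)³·P(E)²·P(Z₂)³) = 0.0042.
(0.80)²·(0.10) / ((8.6)³·(P(E))²·(0.039)³) = 0.0042
P(E)² = 404 ⇒ P(E) = 20 atm

P(E) = 20 atm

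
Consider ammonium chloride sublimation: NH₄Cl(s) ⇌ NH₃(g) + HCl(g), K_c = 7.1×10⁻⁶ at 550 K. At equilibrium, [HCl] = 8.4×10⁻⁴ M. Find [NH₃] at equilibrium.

(NH₄Cl is a pure solid — omitted from K_c.)
At equilibrium, K_c = [NH₃]·[HCl] = 7.1×10⁻⁶.
([NH₃])·(8.4×10⁻⁴) = 7.1×10⁻⁶
[NH₃] = 0.00845 = 0.0085 M

[NH₃] = 0.0085 M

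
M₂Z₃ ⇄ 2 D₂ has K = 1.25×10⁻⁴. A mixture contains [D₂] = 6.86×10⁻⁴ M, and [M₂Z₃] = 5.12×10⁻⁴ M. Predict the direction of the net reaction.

reverse (toward reactants)

Q = [D₂]² / [M₂Z₃] = (6.86×10⁻⁴)² / (5.12×10⁻⁴) = 9.19×10⁻⁴
Q = 9.19×10⁻⁴ > K = 1.25×10⁻⁴, so the reverse reaction proceeds.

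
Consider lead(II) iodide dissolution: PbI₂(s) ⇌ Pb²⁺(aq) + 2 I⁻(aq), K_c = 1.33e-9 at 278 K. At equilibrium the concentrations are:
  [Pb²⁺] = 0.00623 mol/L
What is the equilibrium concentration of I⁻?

(PbI₂ is a pure solid — omitted from K_c.)
At equilibrium, K_c = [Pb²⁺]·[I⁻]² = 1.33e-9.
(0.00623)·([I⁻])² = 1.33e-9
[I⁻]² = 2.13e-7 ⇒ [I⁻] = 4.62e-4 mol/L

[I⁻] = 4.62e-4 mol/L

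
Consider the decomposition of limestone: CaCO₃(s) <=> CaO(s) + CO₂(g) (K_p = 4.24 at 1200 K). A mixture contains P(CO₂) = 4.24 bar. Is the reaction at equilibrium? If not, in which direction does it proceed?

(CaCO₃, CaO are pure solids — omitted from Q_p.)
Q_p = P(CO₂) = 4.24
Q_p = 4.24 = K_p, so the system is already at equilibrium.

neither direction; the system is at equilibrium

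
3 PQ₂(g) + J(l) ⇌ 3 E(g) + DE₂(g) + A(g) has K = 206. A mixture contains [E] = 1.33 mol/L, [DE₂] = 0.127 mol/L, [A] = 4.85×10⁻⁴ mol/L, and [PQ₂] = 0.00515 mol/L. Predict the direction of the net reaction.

toward reactants

(J is a pure liquid — omitted from Q.)
Q = [E]³·[DE₂]·[A] / [PQ₂]³ = (1.33)³·(0.127)·(4.85×10⁻⁴) / (0.00515)³ = 1060
Q = 1060 > K = 206, so the reverse reaction proceeds.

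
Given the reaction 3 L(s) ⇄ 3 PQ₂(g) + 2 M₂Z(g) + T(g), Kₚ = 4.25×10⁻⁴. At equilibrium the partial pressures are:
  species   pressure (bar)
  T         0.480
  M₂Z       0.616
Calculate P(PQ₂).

(L is a pure solid — omitted from Kₚ.)
At equilibrium, Kₚ = P(PQ₂)³·P(M₂Z)²·P(T) = 4.25×10⁻⁴.
(P(PQ₂))³·(0.616)²·(0.480) = 4.25×10⁻⁴
P(PQ₂)³ = 0.00233 ⇒ P(PQ₂) = 0.133 bar

P(PQ₂) = 0.133 bar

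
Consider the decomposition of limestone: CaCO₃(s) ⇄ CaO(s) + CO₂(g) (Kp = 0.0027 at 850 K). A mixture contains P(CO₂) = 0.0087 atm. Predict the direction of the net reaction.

(CaCO₃, CaO are pure solids — omitted from Qp.)
Qp = P(CO₂) = 0.0087
Qp = 0.0087 > Kp = 0.0027, so the reverse reaction proceeds.

to the left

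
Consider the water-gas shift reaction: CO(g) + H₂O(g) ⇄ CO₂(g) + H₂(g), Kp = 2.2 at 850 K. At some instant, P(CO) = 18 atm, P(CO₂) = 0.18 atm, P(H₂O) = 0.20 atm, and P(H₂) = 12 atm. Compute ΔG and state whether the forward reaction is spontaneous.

Qp = P(CO₂)·P(H₂) / (P(CO)·P(H₂O)) = (0.18)·(12) / ((18)·(0.20)) = 0.600
ΔG = RT ln(Qp/Kp) = (8.314 J mol⁻¹ K⁻¹)(850 K) × ln(0.600/2.2)
   = (7.067 kJ/mol)(-1.299) = -9.18 kJ/mol
ΔG < 0, so the forward reaction is spontaneous (proceeds forward).

ΔG = -9.18 kJ/mol; the forward reaction is spontaneous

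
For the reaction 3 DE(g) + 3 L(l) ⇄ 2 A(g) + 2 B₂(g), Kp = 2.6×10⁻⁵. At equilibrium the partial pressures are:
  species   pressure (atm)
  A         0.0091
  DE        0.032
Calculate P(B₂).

(L is a pure liquid — omitted from Kp.)
At equilibrium, Kp = P(A)²·P(B₂)² / P(DE)³ = 2.6×10⁻⁵.
(0.0091)²·(P(B₂))² / (0.032)³ = 2.6×10⁻⁵
P(B₂)² = 1.03×10⁻⁵ ⇒ P(B₂) = 0.0032 atm

P(B₂) = 0.0032 atm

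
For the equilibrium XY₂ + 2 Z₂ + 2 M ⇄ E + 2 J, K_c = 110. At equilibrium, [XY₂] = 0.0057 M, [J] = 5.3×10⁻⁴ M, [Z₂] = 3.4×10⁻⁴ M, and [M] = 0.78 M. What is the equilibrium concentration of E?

At equilibrium, K_c = [E]·[J]² / ([XY₂]·[Z₂]²·[M]²) = 110.
([E])·(5.3×10⁻⁴)² / ((0.0057)·(3.4×10⁻⁴)²·(0.78)²) = 110
[E] = 0.157 = 0.16 M

[E] = 0.16 M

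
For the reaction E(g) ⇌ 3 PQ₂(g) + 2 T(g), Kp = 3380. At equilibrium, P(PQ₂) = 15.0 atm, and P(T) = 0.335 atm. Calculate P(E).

P(E) = 0.112 atm

At equilibrium, Kp = P(PQ₂)³·P(T)² / P(E) = 3380.
(15.0)³·(0.335)² / (P(E)) = 3380
P(E) = 0.112 atm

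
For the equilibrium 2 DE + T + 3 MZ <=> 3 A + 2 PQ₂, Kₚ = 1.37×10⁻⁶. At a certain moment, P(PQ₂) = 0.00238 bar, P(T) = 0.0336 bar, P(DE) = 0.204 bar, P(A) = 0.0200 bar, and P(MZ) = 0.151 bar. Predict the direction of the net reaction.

Qₚ = P(A)³·P(PQ₂)² / (P(DE)²·P(T)·P(MZ)³) = (0.0200)³·(0.00238)² / ((0.204)²·(0.0336)·(0.151)³) = 9.41×10⁻⁶
Qₚ = 9.41×10⁻⁶ > Kₚ = 1.37×10⁻⁶, so the reverse reaction proceeds.

to the left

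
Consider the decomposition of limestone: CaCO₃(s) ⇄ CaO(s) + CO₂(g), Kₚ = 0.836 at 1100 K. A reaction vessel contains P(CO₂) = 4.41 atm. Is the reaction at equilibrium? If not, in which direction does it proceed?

in the reverse direction

(CaCO₃, CaO are pure solids — omitted from Qₚ.)
Qₚ = P(CO₂) = 4.41
Qₚ = 4.41 > Kₚ = 0.836, so the reverse reaction proceeds.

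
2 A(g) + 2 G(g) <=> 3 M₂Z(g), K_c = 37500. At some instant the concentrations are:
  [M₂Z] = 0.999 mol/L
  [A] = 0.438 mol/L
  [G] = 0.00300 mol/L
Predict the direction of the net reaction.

to the left

Q_c = [M₂Z]³ / ([A]²·[G]²) = (0.999)³ / ((0.438)²·(0.00300)²) = 5.77×10⁵
Q_c = 5.77×10⁵ > K_c = 37500, so the reverse reaction proceeds.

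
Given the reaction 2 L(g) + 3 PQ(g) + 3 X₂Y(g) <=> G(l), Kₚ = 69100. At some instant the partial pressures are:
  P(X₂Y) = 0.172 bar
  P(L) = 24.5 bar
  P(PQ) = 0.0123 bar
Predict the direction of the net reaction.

(G is a pure liquid — omitted from Qₚ.)
Qₚ = 1 / (P(L)²·P(PQ)³·P(X₂Y)³) = 1 / ((24.5)²·(0.0123)³·(0.172)³) = 1.76×10⁵
Qₚ = 1.76×10⁵ > Kₚ = 69100, so the reverse reaction proceeds.

to the left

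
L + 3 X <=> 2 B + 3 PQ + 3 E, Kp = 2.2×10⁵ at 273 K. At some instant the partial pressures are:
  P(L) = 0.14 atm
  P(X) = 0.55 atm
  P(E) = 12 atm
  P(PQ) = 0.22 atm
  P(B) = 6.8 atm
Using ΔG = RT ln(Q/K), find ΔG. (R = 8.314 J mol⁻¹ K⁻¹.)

Qp = P(B)²·P(PQ)³·P(E)³ / (P(L)·P(X)³) = (6.8)²·(0.22)³·(12)³ / ((0.14)·(0.55)³) = 36500
ΔG = RT ln(Qp/Kp) = (8.314 J mol⁻¹ K⁻¹)(273 K) × ln(36500/2.2×10⁵)
   = (2.270 kJ/mol)(-1.796) = -4.08 kJ/mol
ΔG < 0, so the forward reaction is spontaneous (proceeds forward).

ΔG = -4.08 kJ/mol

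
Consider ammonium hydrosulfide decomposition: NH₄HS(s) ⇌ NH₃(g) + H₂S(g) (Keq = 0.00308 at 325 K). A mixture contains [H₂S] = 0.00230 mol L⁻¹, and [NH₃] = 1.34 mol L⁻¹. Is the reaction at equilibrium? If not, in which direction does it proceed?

at equilibrium

(NH₄HS is a pure solid — omitted from Q.)
Q = [NH₃]·[H₂S] = (1.34)·(0.00230) = 0.00308
Q = 0.00308 = Keq, so the system is already at equilibrium.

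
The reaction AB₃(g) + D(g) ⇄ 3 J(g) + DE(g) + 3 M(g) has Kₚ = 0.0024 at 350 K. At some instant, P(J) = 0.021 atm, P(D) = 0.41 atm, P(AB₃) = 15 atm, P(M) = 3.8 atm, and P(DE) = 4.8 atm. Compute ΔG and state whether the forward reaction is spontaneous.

Qₚ = P(J)³·P(DE)·P(M)³ / (P(AB₃)·P(D)) = (0.021)³·(4.8)·(3.8)³ / ((15)·(0.41)) = 3.97e-4
ΔG = RT ln(Qₚ/Kₚ) = (8.314 J mol⁻¹ K⁻¹)(350 K) × ln(3.97e-4/0.0024)
   = (2.910 kJ/mol)(-1.799) = -5.24 kJ/mol
ΔG < 0, so the forward reaction is spontaneous (proceeds forward).

ΔG = -5.24 kJ/mol; the forward reaction is spontaneous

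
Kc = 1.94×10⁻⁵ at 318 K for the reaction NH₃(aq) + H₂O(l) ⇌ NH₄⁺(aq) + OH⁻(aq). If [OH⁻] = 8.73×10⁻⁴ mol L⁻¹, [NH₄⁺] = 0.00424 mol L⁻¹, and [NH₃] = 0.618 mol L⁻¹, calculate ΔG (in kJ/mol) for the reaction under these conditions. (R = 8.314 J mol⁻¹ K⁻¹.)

(H₂O is a pure liquid — omitted from Qc.)
Qc = [NH₄⁺]·[OH⁻] / [NH₃] = (0.00424)·(8.73×10⁻⁴) / (0.618) = 5.99×10⁻⁶
ΔG = RT ln(Qc/Kc) = (8.314 J mol⁻¹ K⁻¹)(318 K) × ln(5.99×10⁻⁶/1.94×10⁻⁵)
   = (2.644 kJ/mol)(-1.175) = -3.11 kJ/mol
ΔG < 0, so the forward reaction is spontaneous (proceeds forward).

ΔG = -3.11 kJ/mol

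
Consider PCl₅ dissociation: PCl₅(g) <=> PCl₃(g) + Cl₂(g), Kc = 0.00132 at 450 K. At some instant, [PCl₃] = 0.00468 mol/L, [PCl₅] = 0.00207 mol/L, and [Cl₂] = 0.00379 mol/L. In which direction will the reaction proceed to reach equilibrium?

Qc = [PCl₃]·[Cl₂] / [PCl₅] = (0.00468)·(0.00379) / (0.00207) = 0.00857
Qc = 0.00857 > Kc = 0.00132, so the reverse reaction proceeds.

to the left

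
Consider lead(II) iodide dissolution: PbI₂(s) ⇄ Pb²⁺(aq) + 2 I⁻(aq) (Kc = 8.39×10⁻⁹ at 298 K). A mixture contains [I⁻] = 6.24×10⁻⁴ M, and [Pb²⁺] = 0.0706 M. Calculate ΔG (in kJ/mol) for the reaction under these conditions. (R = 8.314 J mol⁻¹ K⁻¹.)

ΔG = 2.94 kJ/mol

(PbI₂ is a pure solid — omitted from Qc.)
Qc = [Pb²⁺]·[I⁻]² = (0.0706)·(6.24×10⁻⁴)² = 2.75×10⁻⁸
ΔG = RT ln(Qc/Kc) = (8.314 J mol⁻¹ K⁻¹)(298 K) × ln(2.75×10⁻⁸/8.39×10⁻⁹)
   = (2.478 kJ/mol)(1.187) = 2.94 kJ/mol
ΔG > 0, so the forward reaction is non-spontaneous (proceeds in reverse).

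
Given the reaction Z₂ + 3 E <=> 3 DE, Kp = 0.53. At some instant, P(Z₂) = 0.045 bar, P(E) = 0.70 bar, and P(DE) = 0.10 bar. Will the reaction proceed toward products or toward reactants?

forward (toward products)

Qp = P(DE)³ / (P(Z₂)·P(E)³) = (0.10)³ / ((0.045)·(0.70)³) = 0.065
Qp = 0.065 < Kp = 0.53, so the forward reaction proceeds.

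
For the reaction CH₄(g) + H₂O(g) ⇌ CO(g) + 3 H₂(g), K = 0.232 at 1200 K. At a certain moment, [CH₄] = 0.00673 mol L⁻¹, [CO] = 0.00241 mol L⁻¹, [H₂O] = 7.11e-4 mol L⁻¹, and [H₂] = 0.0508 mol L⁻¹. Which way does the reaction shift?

forward (toward products)

Q = [CO]·[H₂]³ / ([CH₄]·[H₂O]) = (0.00241)·(0.0508)³ / ((0.00673)·(7.11e-4)) = 0.0660
Q = 0.0660 < K = 0.232, so the forward reaction proceeds.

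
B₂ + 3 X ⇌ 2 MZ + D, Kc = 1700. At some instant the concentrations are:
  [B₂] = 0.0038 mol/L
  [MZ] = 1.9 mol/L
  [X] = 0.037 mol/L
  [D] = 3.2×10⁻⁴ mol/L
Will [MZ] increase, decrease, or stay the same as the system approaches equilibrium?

Qc = [MZ]²·[D] / ([B₂]·[X]³) = (1.9)²·(3.2×10⁻⁴) / ((0.0038)·(0.037)³) = 6000
Qc = 6000 > Kc = 1700: net reverse reaction.
MZ is a product, so it decreases.

decrease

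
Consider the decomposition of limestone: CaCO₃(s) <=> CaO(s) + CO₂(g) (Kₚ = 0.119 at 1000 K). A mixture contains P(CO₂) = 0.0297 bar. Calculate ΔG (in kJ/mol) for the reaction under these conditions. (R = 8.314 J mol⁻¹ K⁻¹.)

(CaCO₃, CaO are pure solids — omitted from Qₚ.)
Qₚ = P(CO₂) = 0.0297
ΔG = RT ln(Qₚ/Kₚ) = (8.314 J mol⁻¹ K⁻¹)(1000 K) × ln(0.0297/0.119)
   = (8.314 kJ/mol)(-1.388) = -11.5 kJ/mol
ΔG < 0, so the forward reaction is spontaneous (proceeds forward).

ΔG = -11.5 kJ/mol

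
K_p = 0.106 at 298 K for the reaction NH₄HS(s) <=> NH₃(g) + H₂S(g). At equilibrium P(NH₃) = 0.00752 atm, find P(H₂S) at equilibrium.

P(H₂S) = 14.1 atm

(NH₄HS is a pure solid — omitted from K_p.)
At equilibrium, K_p = P(NH₃)·P(H₂S) = 0.106.
(0.00752)·(P(H₂S)) = 0.106
P(H₂S) = 14.1 atm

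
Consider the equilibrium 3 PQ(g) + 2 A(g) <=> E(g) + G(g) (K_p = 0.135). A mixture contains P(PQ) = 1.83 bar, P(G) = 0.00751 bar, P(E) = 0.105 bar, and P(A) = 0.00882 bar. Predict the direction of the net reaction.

Q_p = P(E)·P(G) / (P(PQ)³·P(A)²) = (0.105)·(0.00751) / ((1.83)³·(0.00882)²) = 1.65
Q_p = 1.65 > K_p = 0.135, so the reverse reaction proceeds.

to the left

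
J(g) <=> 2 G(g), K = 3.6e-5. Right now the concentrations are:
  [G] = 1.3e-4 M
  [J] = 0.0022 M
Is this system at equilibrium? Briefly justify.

Q = [G]² / [J] = (1.3e-4)² / (0.0022) = 7.7e-6
Q = 7.7e-6 < K = 3.6e-5: net forward reaction.

no; Q < K, reaction proceeds forward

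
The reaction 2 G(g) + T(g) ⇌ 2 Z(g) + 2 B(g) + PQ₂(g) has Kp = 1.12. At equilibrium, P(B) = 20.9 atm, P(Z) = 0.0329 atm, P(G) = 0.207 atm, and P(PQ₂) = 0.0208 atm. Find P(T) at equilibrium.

At equilibrium, Kp = P(Z)²·P(B)²·P(PQ₂) / (P(G)²·P(T)) = 1.12.
(0.0329)²·(20.9)²·(0.0208) / ((0.207)²·(P(T))) = 1.12
P(T) = 0.205 atm

P(T) = 0.205 atm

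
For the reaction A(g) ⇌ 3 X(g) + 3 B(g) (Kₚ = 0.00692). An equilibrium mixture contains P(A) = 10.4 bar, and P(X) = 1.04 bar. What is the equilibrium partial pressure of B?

At equilibrium, Kₚ = P(X)³·P(B)³ / P(A) = 0.00692.
(1.04)³·(P(B))³ / (10.4) = 0.00692
P(B)³ = 0.0640 ⇒ P(B) = 0.400 bar

P(B) = 0.400 bar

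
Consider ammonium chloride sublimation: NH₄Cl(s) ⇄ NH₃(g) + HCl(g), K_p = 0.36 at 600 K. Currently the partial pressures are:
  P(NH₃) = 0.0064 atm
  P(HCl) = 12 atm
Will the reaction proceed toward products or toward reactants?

to the right

(NH₄Cl is a pure solid — omitted from Q_p.)
Q_p = P(NH₃)·P(HCl) = (0.0064)·(12) = 0.077
Q_p = 0.077 < K_p = 0.36, so the forward reaction proceeds.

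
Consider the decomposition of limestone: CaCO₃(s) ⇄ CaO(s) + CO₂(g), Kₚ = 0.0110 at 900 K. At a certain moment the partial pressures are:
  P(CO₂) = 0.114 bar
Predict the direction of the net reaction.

toward reactants

(CaCO₃, CaO are pure solids — omitted from Qₚ.)
Qₚ = P(CO₂) = 0.114
Qₚ = 0.114 > Kₚ = 0.0110, so the reverse reaction proceeds.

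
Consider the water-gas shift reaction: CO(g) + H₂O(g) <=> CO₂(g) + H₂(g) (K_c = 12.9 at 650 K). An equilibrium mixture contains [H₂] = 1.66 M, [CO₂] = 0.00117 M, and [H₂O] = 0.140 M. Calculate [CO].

At equilibrium, K_c = [CO₂]·[H₂] / ([CO]·[H₂O]) = 12.9.
(0.00117)·(1.66) / (([CO])·(0.140)) = 12.9
[CO] = 0.00108 M

[CO] = 0.00108 M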